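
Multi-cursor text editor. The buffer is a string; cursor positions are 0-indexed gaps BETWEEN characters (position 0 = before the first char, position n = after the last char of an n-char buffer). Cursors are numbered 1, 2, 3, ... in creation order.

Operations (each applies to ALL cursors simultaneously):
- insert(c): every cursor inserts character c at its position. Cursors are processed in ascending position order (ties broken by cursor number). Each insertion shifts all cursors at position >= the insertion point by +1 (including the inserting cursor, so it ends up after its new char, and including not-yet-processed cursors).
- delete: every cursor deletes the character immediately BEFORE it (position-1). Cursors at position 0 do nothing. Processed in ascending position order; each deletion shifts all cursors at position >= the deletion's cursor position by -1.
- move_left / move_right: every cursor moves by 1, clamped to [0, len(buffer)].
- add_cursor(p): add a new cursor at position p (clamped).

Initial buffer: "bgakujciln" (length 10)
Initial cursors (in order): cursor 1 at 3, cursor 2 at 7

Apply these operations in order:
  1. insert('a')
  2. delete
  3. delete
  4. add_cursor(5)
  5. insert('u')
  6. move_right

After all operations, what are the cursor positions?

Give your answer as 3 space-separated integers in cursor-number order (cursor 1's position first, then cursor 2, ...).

After op 1 (insert('a')): buffer="bgaakujcailn" (len 12), cursors c1@4 c2@9, authorship ...1....2...
After op 2 (delete): buffer="bgakujciln" (len 10), cursors c1@3 c2@7, authorship ..........
After op 3 (delete): buffer="bgkujiln" (len 8), cursors c1@2 c2@5, authorship ........
After op 4 (add_cursor(5)): buffer="bgkujiln" (len 8), cursors c1@2 c2@5 c3@5, authorship ........
After op 5 (insert('u')): buffer="bgukujuuiln" (len 11), cursors c1@3 c2@8 c3@8, authorship ..1...23...
After op 6 (move_right): buffer="bgukujuuiln" (len 11), cursors c1@4 c2@9 c3@9, authorship ..1...23...

Answer: 4 9 9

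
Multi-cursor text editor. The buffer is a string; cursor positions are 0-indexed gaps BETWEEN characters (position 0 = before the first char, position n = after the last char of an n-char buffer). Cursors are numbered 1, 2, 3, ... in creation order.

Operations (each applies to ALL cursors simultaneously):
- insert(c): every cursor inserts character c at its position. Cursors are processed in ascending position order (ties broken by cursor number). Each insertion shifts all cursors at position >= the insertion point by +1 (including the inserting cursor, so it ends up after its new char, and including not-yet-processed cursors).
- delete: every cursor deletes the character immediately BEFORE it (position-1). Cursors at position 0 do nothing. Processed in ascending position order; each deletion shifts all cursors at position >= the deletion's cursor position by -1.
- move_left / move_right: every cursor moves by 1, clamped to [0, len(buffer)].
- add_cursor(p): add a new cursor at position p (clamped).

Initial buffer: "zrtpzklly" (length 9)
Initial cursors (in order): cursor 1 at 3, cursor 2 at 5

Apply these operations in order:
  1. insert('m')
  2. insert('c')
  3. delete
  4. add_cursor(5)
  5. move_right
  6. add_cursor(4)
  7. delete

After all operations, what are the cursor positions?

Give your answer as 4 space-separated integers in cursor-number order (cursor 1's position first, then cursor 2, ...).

After op 1 (insert('m')): buffer="zrtmpzmklly" (len 11), cursors c1@4 c2@7, authorship ...1..2....
After op 2 (insert('c')): buffer="zrtmcpzmcklly" (len 13), cursors c1@5 c2@9, authorship ...11..22....
After op 3 (delete): buffer="zrtmpzmklly" (len 11), cursors c1@4 c2@7, authorship ...1..2....
After op 4 (add_cursor(5)): buffer="zrtmpzmklly" (len 11), cursors c1@4 c3@5 c2@7, authorship ...1..2....
After op 5 (move_right): buffer="zrtmpzmklly" (len 11), cursors c1@5 c3@6 c2@8, authorship ...1..2....
After op 6 (add_cursor(4)): buffer="zrtmpzmklly" (len 11), cursors c4@4 c1@5 c3@6 c2@8, authorship ...1..2....
After op 7 (delete): buffer="zrtmlly" (len 7), cursors c1@3 c3@3 c4@3 c2@4, authorship ...2...

Answer: 3 4 3 3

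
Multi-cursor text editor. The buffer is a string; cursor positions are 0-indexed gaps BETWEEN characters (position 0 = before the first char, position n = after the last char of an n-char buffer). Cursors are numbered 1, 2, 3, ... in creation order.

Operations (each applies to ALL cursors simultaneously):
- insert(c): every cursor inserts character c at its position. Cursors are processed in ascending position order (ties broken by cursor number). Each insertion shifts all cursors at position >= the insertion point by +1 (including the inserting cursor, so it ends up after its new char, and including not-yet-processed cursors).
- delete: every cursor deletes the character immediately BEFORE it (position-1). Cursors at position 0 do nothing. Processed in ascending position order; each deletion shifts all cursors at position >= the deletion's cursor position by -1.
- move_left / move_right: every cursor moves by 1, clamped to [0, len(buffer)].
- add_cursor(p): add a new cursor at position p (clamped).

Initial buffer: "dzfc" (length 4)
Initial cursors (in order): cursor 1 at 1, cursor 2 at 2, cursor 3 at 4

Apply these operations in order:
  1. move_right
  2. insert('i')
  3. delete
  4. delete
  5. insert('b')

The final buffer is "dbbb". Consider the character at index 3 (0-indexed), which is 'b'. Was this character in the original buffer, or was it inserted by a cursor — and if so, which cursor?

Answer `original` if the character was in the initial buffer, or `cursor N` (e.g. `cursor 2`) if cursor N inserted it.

After op 1 (move_right): buffer="dzfc" (len 4), cursors c1@2 c2@3 c3@4, authorship ....
After op 2 (insert('i')): buffer="dzifici" (len 7), cursors c1@3 c2@5 c3@7, authorship ..1.2.3
After op 3 (delete): buffer="dzfc" (len 4), cursors c1@2 c2@3 c3@4, authorship ....
After op 4 (delete): buffer="d" (len 1), cursors c1@1 c2@1 c3@1, authorship .
After op 5 (insert('b')): buffer="dbbb" (len 4), cursors c1@4 c2@4 c3@4, authorship .123
Authorship (.=original, N=cursor N): . 1 2 3
Index 3: author = 3

Answer: cursor 3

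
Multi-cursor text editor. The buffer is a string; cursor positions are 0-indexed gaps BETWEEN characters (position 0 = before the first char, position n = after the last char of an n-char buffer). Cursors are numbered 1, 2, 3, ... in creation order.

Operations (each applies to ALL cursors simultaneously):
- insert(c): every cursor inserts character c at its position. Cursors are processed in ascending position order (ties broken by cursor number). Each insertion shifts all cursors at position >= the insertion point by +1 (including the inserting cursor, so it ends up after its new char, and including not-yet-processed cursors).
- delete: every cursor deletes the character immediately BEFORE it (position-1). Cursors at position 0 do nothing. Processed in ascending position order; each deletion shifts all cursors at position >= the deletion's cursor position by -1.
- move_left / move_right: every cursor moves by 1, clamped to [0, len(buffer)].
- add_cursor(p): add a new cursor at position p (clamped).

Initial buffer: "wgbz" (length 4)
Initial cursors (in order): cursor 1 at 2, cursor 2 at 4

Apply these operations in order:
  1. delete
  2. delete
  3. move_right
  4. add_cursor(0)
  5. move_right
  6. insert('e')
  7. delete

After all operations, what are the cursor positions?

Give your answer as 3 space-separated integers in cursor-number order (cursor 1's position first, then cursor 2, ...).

Answer: 0 0 0

Derivation:
After op 1 (delete): buffer="wb" (len 2), cursors c1@1 c2@2, authorship ..
After op 2 (delete): buffer="" (len 0), cursors c1@0 c2@0, authorship 
After op 3 (move_right): buffer="" (len 0), cursors c1@0 c2@0, authorship 
After op 4 (add_cursor(0)): buffer="" (len 0), cursors c1@0 c2@0 c3@0, authorship 
After op 5 (move_right): buffer="" (len 0), cursors c1@0 c2@0 c3@0, authorship 
After op 6 (insert('e')): buffer="eee" (len 3), cursors c1@3 c2@3 c3@3, authorship 123
After op 7 (delete): buffer="" (len 0), cursors c1@0 c2@0 c3@0, authorship 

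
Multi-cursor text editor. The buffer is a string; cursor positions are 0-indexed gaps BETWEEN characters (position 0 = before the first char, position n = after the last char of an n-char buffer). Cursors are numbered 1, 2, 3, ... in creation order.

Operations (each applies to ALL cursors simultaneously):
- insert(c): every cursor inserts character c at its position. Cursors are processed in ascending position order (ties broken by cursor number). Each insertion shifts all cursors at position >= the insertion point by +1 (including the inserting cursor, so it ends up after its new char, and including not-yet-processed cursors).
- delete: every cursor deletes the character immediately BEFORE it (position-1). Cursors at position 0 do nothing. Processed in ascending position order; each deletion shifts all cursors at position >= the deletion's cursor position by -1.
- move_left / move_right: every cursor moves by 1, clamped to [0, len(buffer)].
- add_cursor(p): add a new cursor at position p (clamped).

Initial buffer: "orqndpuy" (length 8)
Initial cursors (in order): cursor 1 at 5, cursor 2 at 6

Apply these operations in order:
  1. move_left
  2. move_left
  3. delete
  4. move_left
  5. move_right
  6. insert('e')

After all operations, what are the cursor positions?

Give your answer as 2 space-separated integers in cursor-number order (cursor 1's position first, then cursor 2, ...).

Answer: 4 4

Derivation:
After op 1 (move_left): buffer="orqndpuy" (len 8), cursors c1@4 c2@5, authorship ........
After op 2 (move_left): buffer="orqndpuy" (len 8), cursors c1@3 c2@4, authorship ........
After op 3 (delete): buffer="ordpuy" (len 6), cursors c1@2 c2@2, authorship ......
After op 4 (move_left): buffer="ordpuy" (len 6), cursors c1@1 c2@1, authorship ......
After op 5 (move_right): buffer="ordpuy" (len 6), cursors c1@2 c2@2, authorship ......
After op 6 (insert('e')): buffer="oreedpuy" (len 8), cursors c1@4 c2@4, authorship ..12....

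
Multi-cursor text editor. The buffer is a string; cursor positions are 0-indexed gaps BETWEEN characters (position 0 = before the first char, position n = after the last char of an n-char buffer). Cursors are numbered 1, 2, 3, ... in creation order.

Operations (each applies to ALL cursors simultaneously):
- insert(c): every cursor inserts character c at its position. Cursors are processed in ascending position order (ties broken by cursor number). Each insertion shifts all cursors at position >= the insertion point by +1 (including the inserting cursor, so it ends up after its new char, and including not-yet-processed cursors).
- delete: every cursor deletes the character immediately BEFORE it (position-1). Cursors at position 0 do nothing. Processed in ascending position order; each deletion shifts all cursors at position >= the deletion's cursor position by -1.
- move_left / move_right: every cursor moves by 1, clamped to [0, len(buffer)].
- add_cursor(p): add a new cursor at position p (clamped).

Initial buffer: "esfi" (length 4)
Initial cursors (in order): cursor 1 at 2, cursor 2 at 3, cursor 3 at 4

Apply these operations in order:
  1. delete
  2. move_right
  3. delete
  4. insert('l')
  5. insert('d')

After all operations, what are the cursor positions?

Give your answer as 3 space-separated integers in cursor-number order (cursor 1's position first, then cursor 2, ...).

Answer: 6 6 6

Derivation:
After op 1 (delete): buffer="e" (len 1), cursors c1@1 c2@1 c3@1, authorship .
After op 2 (move_right): buffer="e" (len 1), cursors c1@1 c2@1 c3@1, authorship .
After op 3 (delete): buffer="" (len 0), cursors c1@0 c2@0 c3@0, authorship 
After op 4 (insert('l')): buffer="lll" (len 3), cursors c1@3 c2@3 c3@3, authorship 123
After op 5 (insert('d')): buffer="lllddd" (len 6), cursors c1@6 c2@6 c3@6, authorship 123123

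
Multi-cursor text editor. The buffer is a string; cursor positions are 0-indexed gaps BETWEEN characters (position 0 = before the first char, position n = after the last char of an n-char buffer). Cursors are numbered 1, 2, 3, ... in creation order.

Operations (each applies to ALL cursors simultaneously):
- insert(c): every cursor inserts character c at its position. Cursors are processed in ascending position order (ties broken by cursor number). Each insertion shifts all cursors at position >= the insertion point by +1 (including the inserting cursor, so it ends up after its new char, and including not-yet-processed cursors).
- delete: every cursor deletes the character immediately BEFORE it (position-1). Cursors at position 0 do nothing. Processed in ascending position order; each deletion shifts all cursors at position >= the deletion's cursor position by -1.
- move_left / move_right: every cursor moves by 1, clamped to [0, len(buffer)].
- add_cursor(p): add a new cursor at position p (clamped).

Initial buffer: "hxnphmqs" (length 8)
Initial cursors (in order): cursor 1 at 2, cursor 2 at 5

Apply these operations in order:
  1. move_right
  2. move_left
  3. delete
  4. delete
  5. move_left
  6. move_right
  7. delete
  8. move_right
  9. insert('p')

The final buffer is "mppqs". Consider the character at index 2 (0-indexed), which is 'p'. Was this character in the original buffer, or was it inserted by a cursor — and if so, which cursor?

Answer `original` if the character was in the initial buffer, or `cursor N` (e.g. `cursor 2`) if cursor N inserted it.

After op 1 (move_right): buffer="hxnphmqs" (len 8), cursors c1@3 c2@6, authorship ........
After op 2 (move_left): buffer="hxnphmqs" (len 8), cursors c1@2 c2@5, authorship ........
After op 3 (delete): buffer="hnpmqs" (len 6), cursors c1@1 c2@3, authorship ......
After op 4 (delete): buffer="nmqs" (len 4), cursors c1@0 c2@1, authorship ....
After op 5 (move_left): buffer="nmqs" (len 4), cursors c1@0 c2@0, authorship ....
After op 6 (move_right): buffer="nmqs" (len 4), cursors c1@1 c2@1, authorship ....
After op 7 (delete): buffer="mqs" (len 3), cursors c1@0 c2@0, authorship ...
After op 8 (move_right): buffer="mqs" (len 3), cursors c1@1 c2@1, authorship ...
After op 9 (insert('p')): buffer="mppqs" (len 5), cursors c1@3 c2@3, authorship .12..
Authorship (.=original, N=cursor N): . 1 2 . .
Index 2: author = 2

Answer: cursor 2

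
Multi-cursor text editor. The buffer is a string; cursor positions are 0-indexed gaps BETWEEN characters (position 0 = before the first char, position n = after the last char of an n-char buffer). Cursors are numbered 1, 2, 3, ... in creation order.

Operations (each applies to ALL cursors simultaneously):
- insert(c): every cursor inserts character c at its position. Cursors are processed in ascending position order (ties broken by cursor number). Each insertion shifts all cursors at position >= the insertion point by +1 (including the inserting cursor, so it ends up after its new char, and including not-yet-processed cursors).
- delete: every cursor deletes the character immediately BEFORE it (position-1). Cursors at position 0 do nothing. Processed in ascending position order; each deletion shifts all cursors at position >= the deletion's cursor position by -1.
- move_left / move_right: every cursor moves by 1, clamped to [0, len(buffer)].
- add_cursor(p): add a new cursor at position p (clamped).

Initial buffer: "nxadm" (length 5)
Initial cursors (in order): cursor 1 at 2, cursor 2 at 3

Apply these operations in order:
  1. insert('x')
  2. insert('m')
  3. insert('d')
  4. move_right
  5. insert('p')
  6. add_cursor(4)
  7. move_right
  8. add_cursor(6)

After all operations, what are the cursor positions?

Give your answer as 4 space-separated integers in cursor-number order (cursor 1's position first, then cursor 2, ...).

Answer: 8 13 5 6

Derivation:
After op 1 (insert('x')): buffer="nxxaxdm" (len 7), cursors c1@3 c2@5, authorship ..1.2..
After op 2 (insert('m')): buffer="nxxmaxmdm" (len 9), cursors c1@4 c2@7, authorship ..11.22..
After op 3 (insert('d')): buffer="nxxmdaxmddm" (len 11), cursors c1@5 c2@9, authorship ..111.222..
After op 4 (move_right): buffer="nxxmdaxmddm" (len 11), cursors c1@6 c2@10, authorship ..111.222..
After op 5 (insert('p')): buffer="nxxmdapxmddpm" (len 13), cursors c1@7 c2@12, authorship ..111.1222.2.
After op 6 (add_cursor(4)): buffer="nxxmdapxmddpm" (len 13), cursors c3@4 c1@7 c2@12, authorship ..111.1222.2.
After op 7 (move_right): buffer="nxxmdapxmddpm" (len 13), cursors c3@5 c1@8 c2@13, authorship ..111.1222.2.
After op 8 (add_cursor(6)): buffer="nxxmdapxmddpm" (len 13), cursors c3@5 c4@6 c1@8 c2@13, authorship ..111.1222.2.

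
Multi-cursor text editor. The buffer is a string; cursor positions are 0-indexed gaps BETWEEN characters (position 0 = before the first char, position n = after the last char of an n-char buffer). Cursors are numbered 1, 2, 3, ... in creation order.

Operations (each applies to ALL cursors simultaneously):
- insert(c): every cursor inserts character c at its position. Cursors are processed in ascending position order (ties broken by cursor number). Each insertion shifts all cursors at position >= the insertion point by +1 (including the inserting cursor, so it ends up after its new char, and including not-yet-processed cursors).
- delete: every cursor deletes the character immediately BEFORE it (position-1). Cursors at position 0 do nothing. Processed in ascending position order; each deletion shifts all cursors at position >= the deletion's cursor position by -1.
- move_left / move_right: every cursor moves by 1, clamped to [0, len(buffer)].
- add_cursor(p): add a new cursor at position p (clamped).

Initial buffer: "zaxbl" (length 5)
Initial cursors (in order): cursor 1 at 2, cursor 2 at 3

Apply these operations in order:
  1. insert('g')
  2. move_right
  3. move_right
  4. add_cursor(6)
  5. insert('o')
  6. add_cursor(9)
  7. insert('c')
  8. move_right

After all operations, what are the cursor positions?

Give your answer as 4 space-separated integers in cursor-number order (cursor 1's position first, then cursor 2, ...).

After op 1 (insert('g')): buffer="zagxgbl" (len 7), cursors c1@3 c2@5, authorship ..1.2..
After op 2 (move_right): buffer="zagxgbl" (len 7), cursors c1@4 c2@6, authorship ..1.2..
After op 3 (move_right): buffer="zagxgbl" (len 7), cursors c1@5 c2@7, authorship ..1.2..
After op 4 (add_cursor(6)): buffer="zagxgbl" (len 7), cursors c1@5 c3@6 c2@7, authorship ..1.2..
After op 5 (insert('o')): buffer="zagxgobolo" (len 10), cursors c1@6 c3@8 c2@10, authorship ..1.21.3.2
After op 6 (add_cursor(9)): buffer="zagxgobolo" (len 10), cursors c1@6 c3@8 c4@9 c2@10, authorship ..1.21.3.2
After op 7 (insert('c')): buffer="zagxgocboclcoc" (len 14), cursors c1@7 c3@10 c4@12 c2@14, authorship ..1.211.33.422
After op 8 (move_right): buffer="zagxgocboclcoc" (len 14), cursors c1@8 c3@11 c4@13 c2@14, authorship ..1.211.33.422

Answer: 8 14 11 13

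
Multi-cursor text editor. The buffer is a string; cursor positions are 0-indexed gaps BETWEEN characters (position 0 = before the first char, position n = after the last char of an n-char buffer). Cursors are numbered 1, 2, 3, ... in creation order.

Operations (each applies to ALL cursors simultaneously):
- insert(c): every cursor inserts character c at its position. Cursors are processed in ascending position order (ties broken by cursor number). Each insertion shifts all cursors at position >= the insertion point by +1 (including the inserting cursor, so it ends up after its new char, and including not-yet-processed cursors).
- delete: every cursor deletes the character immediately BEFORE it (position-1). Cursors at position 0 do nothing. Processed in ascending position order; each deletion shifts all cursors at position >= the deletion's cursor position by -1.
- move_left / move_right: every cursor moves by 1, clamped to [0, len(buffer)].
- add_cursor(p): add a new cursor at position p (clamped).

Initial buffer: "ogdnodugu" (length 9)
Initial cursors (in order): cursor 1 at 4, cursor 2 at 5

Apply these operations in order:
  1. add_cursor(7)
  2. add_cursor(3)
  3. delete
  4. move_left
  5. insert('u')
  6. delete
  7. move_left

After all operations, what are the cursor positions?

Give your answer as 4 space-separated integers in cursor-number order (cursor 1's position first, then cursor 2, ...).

Answer: 0 0 1 0

Derivation:
After op 1 (add_cursor(7)): buffer="ogdnodugu" (len 9), cursors c1@4 c2@5 c3@7, authorship .........
After op 2 (add_cursor(3)): buffer="ogdnodugu" (len 9), cursors c4@3 c1@4 c2@5 c3@7, authorship .........
After op 3 (delete): buffer="ogdgu" (len 5), cursors c1@2 c2@2 c4@2 c3@3, authorship .....
After op 4 (move_left): buffer="ogdgu" (len 5), cursors c1@1 c2@1 c4@1 c3@2, authorship .....
After op 5 (insert('u')): buffer="ouuugudgu" (len 9), cursors c1@4 c2@4 c4@4 c3@6, authorship .124.3...
After op 6 (delete): buffer="ogdgu" (len 5), cursors c1@1 c2@1 c4@1 c3@2, authorship .....
After op 7 (move_left): buffer="ogdgu" (len 5), cursors c1@0 c2@0 c4@0 c3@1, authorship .....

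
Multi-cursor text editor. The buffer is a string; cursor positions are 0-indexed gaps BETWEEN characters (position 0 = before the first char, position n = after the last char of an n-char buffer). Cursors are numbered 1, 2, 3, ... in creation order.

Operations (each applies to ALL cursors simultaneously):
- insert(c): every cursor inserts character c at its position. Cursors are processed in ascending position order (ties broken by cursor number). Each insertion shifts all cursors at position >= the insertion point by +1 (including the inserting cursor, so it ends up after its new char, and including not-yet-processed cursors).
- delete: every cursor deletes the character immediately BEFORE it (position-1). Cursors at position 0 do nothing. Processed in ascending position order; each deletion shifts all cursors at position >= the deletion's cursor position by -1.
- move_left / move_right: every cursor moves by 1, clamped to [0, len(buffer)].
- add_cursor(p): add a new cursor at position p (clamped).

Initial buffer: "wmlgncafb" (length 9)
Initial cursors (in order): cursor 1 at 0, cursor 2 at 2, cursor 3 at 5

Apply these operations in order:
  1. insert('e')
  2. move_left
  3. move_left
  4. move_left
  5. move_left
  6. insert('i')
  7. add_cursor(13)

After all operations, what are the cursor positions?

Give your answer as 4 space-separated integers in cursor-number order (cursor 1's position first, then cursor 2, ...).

Answer: 2 2 7 13

Derivation:
After op 1 (insert('e')): buffer="ewmelgnecafb" (len 12), cursors c1@1 c2@4 c3@8, authorship 1..2...3....
After op 2 (move_left): buffer="ewmelgnecafb" (len 12), cursors c1@0 c2@3 c3@7, authorship 1..2...3....
After op 3 (move_left): buffer="ewmelgnecafb" (len 12), cursors c1@0 c2@2 c3@6, authorship 1..2...3....
After op 4 (move_left): buffer="ewmelgnecafb" (len 12), cursors c1@0 c2@1 c3@5, authorship 1..2...3....
After op 5 (move_left): buffer="ewmelgnecafb" (len 12), cursors c1@0 c2@0 c3@4, authorship 1..2...3....
After op 6 (insert('i')): buffer="iiewmeilgnecafb" (len 15), cursors c1@2 c2@2 c3@7, authorship 121..23...3....
After op 7 (add_cursor(13)): buffer="iiewmeilgnecafb" (len 15), cursors c1@2 c2@2 c3@7 c4@13, authorship 121..23...3....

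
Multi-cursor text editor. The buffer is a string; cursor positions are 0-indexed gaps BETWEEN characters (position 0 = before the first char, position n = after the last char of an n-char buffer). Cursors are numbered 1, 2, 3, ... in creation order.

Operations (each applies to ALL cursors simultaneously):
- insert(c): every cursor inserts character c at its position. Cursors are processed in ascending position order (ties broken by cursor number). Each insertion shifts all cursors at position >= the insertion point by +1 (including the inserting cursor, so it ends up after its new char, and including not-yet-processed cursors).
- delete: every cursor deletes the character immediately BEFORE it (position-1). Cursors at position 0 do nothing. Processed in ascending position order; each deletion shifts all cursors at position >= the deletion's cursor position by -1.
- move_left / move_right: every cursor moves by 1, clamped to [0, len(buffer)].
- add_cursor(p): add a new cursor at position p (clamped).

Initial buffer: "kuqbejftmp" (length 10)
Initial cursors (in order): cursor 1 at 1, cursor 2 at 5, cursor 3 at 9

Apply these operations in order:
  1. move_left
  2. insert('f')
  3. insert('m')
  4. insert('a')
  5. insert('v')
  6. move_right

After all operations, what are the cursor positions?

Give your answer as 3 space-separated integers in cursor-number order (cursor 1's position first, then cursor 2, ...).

After op 1 (move_left): buffer="kuqbejftmp" (len 10), cursors c1@0 c2@4 c3@8, authorship ..........
After op 2 (insert('f')): buffer="fkuqbfejftfmp" (len 13), cursors c1@1 c2@6 c3@11, authorship 1....2....3..
After op 3 (insert('m')): buffer="fmkuqbfmejftfmmp" (len 16), cursors c1@2 c2@8 c3@14, authorship 11....22....33..
After op 4 (insert('a')): buffer="fmakuqbfmaejftfmamp" (len 19), cursors c1@3 c2@10 c3@17, authorship 111....222....333..
After op 5 (insert('v')): buffer="fmavkuqbfmavejftfmavmp" (len 22), cursors c1@4 c2@12 c3@20, authorship 1111....2222....3333..
After op 6 (move_right): buffer="fmavkuqbfmavejftfmavmp" (len 22), cursors c1@5 c2@13 c3@21, authorship 1111....2222....3333..

Answer: 5 13 21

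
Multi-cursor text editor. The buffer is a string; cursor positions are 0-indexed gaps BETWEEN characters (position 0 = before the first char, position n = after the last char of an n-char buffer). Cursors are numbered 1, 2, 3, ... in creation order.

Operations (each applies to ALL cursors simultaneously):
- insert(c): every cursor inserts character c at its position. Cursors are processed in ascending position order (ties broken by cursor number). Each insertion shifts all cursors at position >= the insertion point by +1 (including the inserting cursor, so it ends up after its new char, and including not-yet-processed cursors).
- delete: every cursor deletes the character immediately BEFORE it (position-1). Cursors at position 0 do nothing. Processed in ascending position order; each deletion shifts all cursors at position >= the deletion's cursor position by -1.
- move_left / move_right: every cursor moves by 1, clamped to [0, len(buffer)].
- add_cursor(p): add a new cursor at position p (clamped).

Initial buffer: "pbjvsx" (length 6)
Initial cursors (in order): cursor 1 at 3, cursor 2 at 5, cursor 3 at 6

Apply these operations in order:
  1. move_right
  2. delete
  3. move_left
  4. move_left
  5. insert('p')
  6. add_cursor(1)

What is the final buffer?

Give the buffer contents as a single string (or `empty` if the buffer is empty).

After op 1 (move_right): buffer="pbjvsx" (len 6), cursors c1@4 c2@6 c3@6, authorship ......
After op 2 (delete): buffer="pbj" (len 3), cursors c1@3 c2@3 c3@3, authorship ...
After op 3 (move_left): buffer="pbj" (len 3), cursors c1@2 c2@2 c3@2, authorship ...
After op 4 (move_left): buffer="pbj" (len 3), cursors c1@1 c2@1 c3@1, authorship ...
After op 5 (insert('p')): buffer="ppppbj" (len 6), cursors c1@4 c2@4 c3@4, authorship .123..
After op 6 (add_cursor(1)): buffer="ppppbj" (len 6), cursors c4@1 c1@4 c2@4 c3@4, authorship .123..

Answer: ppppbj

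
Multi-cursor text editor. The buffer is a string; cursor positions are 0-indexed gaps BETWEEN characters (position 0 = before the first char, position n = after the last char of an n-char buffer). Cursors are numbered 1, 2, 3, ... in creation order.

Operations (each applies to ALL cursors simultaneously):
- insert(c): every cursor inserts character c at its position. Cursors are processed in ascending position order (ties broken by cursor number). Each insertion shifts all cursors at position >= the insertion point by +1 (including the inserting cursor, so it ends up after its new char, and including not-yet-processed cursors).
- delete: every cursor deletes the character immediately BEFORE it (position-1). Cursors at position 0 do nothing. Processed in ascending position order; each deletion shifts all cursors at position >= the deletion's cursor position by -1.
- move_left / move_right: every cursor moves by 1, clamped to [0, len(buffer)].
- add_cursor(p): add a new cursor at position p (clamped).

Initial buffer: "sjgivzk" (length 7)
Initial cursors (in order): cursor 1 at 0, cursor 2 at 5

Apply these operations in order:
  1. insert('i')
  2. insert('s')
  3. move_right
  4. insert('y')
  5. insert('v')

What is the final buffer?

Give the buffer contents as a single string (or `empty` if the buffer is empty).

After op 1 (insert('i')): buffer="isjgivizk" (len 9), cursors c1@1 c2@7, authorship 1.....2..
After op 2 (insert('s')): buffer="issjgiviszk" (len 11), cursors c1@2 c2@9, authorship 11.....22..
After op 3 (move_right): buffer="issjgiviszk" (len 11), cursors c1@3 c2@10, authorship 11.....22..
After op 4 (insert('y')): buffer="issyjgiviszyk" (len 13), cursors c1@4 c2@12, authorship 11.1....22.2.
After op 5 (insert('v')): buffer="issyvjgiviszyvk" (len 15), cursors c1@5 c2@14, authorship 11.11....22.22.

Answer: issyvjgiviszyvk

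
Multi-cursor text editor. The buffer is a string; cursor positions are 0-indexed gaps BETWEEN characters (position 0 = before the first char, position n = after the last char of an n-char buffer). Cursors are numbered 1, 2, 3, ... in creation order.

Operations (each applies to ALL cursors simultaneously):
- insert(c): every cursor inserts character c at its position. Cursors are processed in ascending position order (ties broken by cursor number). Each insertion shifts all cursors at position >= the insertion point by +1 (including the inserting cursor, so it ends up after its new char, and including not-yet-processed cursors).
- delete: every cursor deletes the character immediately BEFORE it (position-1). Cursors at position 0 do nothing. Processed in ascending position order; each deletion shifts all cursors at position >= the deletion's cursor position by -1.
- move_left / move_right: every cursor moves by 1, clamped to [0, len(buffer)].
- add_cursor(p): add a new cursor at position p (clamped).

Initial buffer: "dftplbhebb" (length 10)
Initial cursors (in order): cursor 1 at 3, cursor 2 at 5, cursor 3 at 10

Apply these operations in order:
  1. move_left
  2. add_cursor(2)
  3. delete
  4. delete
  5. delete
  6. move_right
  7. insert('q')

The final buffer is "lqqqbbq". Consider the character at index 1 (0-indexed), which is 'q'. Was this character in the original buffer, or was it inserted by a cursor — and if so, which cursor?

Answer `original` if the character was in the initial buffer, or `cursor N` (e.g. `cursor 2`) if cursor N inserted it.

After op 1 (move_left): buffer="dftplbhebb" (len 10), cursors c1@2 c2@4 c3@9, authorship ..........
After op 2 (add_cursor(2)): buffer="dftplbhebb" (len 10), cursors c1@2 c4@2 c2@4 c3@9, authorship ..........
After op 3 (delete): buffer="tlbheb" (len 6), cursors c1@0 c4@0 c2@1 c3@5, authorship ......
After op 4 (delete): buffer="lbhb" (len 4), cursors c1@0 c2@0 c4@0 c3@3, authorship ....
After op 5 (delete): buffer="lbb" (len 3), cursors c1@0 c2@0 c4@0 c3@2, authorship ...
After op 6 (move_right): buffer="lbb" (len 3), cursors c1@1 c2@1 c4@1 c3@3, authorship ...
After op 7 (insert('q')): buffer="lqqqbbq" (len 7), cursors c1@4 c2@4 c4@4 c3@7, authorship .124..3
Authorship (.=original, N=cursor N): . 1 2 4 . . 3
Index 1: author = 1

Answer: cursor 1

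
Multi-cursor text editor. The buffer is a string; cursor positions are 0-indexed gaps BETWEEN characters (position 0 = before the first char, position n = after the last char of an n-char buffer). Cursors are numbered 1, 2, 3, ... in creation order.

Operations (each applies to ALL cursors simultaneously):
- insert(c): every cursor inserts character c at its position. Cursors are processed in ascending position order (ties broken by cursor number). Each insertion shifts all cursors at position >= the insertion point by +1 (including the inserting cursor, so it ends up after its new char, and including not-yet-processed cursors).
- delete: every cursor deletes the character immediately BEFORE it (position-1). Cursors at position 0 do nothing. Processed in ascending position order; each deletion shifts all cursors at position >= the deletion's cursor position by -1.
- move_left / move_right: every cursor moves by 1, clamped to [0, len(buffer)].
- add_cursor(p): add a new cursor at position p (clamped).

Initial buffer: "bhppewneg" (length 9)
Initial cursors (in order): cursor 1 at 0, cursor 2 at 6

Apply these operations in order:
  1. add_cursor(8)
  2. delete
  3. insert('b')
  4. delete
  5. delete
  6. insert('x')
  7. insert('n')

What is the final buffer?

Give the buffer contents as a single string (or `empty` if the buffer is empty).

After op 1 (add_cursor(8)): buffer="bhppewneg" (len 9), cursors c1@0 c2@6 c3@8, authorship .........
After op 2 (delete): buffer="bhppeng" (len 7), cursors c1@0 c2@5 c3@6, authorship .......
After op 3 (insert('b')): buffer="bbhppebnbg" (len 10), cursors c1@1 c2@7 c3@9, authorship 1.....2.3.
After op 4 (delete): buffer="bhppeng" (len 7), cursors c1@0 c2@5 c3@6, authorship .......
After op 5 (delete): buffer="bhppg" (len 5), cursors c1@0 c2@4 c3@4, authorship .....
After op 6 (insert('x')): buffer="xbhppxxg" (len 8), cursors c1@1 c2@7 c3@7, authorship 1....23.
After op 7 (insert('n')): buffer="xnbhppxxnng" (len 11), cursors c1@2 c2@10 c3@10, authorship 11....2323.

Answer: xnbhppxxnng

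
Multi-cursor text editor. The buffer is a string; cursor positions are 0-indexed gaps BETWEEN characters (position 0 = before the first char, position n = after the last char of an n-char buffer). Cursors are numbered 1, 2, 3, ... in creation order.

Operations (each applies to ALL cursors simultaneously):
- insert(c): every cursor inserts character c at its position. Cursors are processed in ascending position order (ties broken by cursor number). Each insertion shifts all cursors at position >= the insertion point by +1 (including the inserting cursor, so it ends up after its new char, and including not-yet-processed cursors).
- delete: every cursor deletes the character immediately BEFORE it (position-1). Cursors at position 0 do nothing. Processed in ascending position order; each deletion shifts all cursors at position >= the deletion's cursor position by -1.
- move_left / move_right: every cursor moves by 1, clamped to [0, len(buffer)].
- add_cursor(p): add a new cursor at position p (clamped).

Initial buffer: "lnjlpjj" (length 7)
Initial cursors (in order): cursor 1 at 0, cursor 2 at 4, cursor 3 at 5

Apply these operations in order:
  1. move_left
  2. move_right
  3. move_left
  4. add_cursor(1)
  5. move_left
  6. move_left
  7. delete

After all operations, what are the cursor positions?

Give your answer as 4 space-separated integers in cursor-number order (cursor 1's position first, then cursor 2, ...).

Answer: 0 0 0 0

Derivation:
After op 1 (move_left): buffer="lnjlpjj" (len 7), cursors c1@0 c2@3 c3@4, authorship .......
After op 2 (move_right): buffer="lnjlpjj" (len 7), cursors c1@1 c2@4 c3@5, authorship .......
After op 3 (move_left): buffer="lnjlpjj" (len 7), cursors c1@0 c2@3 c3@4, authorship .......
After op 4 (add_cursor(1)): buffer="lnjlpjj" (len 7), cursors c1@0 c4@1 c2@3 c3@4, authorship .......
After op 5 (move_left): buffer="lnjlpjj" (len 7), cursors c1@0 c4@0 c2@2 c3@3, authorship .......
After op 6 (move_left): buffer="lnjlpjj" (len 7), cursors c1@0 c4@0 c2@1 c3@2, authorship .......
After op 7 (delete): buffer="jlpjj" (len 5), cursors c1@0 c2@0 c3@0 c4@0, authorship .....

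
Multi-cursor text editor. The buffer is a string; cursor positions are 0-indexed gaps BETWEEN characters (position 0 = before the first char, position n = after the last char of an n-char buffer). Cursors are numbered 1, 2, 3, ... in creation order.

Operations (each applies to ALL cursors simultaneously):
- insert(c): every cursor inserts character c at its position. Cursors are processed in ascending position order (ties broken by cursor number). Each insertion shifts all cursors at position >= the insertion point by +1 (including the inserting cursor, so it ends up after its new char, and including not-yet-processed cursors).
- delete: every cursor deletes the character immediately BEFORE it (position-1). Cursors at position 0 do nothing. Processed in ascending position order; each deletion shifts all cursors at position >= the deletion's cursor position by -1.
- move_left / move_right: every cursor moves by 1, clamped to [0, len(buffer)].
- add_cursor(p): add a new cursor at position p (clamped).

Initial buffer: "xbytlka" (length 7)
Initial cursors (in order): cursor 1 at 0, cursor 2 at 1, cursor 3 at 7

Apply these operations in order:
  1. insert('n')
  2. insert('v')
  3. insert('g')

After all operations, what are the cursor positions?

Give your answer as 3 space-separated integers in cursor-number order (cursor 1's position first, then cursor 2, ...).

After op 1 (insert('n')): buffer="nxnbytlkan" (len 10), cursors c1@1 c2@3 c3@10, authorship 1.2......3
After op 2 (insert('v')): buffer="nvxnvbytlkanv" (len 13), cursors c1@2 c2@5 c3@13, authorship 11.22......33
After op 3 (insert('g')): buffer="nvgxnvgbytlkanvg" (len 16), cursors c1@3 c2@7 c3@16, authorship 111.222......333

Answer: 3 7 16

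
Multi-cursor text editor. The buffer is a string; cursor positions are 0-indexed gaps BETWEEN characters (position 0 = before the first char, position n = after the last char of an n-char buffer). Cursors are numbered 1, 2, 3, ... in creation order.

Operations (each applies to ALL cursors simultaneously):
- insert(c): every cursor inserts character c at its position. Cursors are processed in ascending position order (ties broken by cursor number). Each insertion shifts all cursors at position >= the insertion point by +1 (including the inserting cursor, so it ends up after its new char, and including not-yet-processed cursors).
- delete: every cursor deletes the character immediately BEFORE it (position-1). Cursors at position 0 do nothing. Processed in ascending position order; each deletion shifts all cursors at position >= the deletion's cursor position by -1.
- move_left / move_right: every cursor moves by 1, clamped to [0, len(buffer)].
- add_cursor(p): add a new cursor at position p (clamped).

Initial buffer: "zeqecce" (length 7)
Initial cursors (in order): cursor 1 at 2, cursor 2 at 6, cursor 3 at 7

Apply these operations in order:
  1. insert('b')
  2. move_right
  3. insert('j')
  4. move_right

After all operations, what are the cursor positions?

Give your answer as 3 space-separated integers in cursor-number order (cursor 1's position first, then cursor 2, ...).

Answer: 6 12 13

Derivation:
After op 1 (insert('b')): buffer="zebqeccbeb" (len 10), cursors c1@3 c2@8 c3@10, authorship ..1....2.3
After op 2 (move_right): buffer="zebqeccbeb" (len 10), cursors c1@4 c2@9 c3@10, authorship ..1....2.3
After op 3 (insert('j')): buffer="zebqjeccbejbj" (len 13), cursors c1@5 c2@11 c3@13, authorship ..1.1...2.233
After op 4 (move_right): buffer="zebqjeccbejbj" (len 13), cursors c1@6 c2@12 c3@13, authorship ..1.1...2.233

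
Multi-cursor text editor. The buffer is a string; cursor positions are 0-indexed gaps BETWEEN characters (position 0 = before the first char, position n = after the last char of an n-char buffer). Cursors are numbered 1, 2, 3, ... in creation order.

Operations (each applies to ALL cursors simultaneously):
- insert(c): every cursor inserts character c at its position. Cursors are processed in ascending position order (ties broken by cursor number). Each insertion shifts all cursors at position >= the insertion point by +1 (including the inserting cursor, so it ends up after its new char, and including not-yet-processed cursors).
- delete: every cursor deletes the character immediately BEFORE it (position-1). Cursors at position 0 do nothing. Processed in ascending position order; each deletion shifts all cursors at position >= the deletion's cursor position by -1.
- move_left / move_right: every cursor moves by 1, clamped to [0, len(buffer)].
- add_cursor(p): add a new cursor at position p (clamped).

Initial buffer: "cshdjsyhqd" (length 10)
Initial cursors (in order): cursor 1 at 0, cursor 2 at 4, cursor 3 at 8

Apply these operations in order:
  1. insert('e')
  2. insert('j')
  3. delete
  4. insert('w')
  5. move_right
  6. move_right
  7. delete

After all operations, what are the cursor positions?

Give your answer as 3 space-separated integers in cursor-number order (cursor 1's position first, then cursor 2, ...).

After op 1 (insert('e')): buffer="ecshdejsyheqd" (len 13), cursors c1@1 c2@6 c3@11, authorship 1....2....3..
After op 2 (insert('j')): buffer="ejcshdejjsyhejqd" (len 16), cursors c1@2 c2@8 c3@14, authorship 11....22....33..
After op 3 (delete): buffer="ecshdejsyheqd" (len 13), cursors c1@1 c2@6 c3@11, authorship 1....2....3..
After op 4 (insert('w')): buffer="ewcshdewjsyhewqd" (len 16), cursors c1@2 c2@8 c3@14, authorship 11....22....33..
After op 5 (move_right): buffer="ewcshdewjsyhewqd" (len 16), cursors c1@3 c2@9 c3@15, authorship 11....22....33..
After op 6 (move_right): buffer="ewcshdewjsyhewqd" (len 16), cursors c1@4 c2@10 c3@16, authorship 11....22....33..
After op 7 (delete): buffer="ewchdewjyhewq" (len 13), cursors c1@3 c2@8 c3@13, authorship 11...22...33.

Answer: 3 8 13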